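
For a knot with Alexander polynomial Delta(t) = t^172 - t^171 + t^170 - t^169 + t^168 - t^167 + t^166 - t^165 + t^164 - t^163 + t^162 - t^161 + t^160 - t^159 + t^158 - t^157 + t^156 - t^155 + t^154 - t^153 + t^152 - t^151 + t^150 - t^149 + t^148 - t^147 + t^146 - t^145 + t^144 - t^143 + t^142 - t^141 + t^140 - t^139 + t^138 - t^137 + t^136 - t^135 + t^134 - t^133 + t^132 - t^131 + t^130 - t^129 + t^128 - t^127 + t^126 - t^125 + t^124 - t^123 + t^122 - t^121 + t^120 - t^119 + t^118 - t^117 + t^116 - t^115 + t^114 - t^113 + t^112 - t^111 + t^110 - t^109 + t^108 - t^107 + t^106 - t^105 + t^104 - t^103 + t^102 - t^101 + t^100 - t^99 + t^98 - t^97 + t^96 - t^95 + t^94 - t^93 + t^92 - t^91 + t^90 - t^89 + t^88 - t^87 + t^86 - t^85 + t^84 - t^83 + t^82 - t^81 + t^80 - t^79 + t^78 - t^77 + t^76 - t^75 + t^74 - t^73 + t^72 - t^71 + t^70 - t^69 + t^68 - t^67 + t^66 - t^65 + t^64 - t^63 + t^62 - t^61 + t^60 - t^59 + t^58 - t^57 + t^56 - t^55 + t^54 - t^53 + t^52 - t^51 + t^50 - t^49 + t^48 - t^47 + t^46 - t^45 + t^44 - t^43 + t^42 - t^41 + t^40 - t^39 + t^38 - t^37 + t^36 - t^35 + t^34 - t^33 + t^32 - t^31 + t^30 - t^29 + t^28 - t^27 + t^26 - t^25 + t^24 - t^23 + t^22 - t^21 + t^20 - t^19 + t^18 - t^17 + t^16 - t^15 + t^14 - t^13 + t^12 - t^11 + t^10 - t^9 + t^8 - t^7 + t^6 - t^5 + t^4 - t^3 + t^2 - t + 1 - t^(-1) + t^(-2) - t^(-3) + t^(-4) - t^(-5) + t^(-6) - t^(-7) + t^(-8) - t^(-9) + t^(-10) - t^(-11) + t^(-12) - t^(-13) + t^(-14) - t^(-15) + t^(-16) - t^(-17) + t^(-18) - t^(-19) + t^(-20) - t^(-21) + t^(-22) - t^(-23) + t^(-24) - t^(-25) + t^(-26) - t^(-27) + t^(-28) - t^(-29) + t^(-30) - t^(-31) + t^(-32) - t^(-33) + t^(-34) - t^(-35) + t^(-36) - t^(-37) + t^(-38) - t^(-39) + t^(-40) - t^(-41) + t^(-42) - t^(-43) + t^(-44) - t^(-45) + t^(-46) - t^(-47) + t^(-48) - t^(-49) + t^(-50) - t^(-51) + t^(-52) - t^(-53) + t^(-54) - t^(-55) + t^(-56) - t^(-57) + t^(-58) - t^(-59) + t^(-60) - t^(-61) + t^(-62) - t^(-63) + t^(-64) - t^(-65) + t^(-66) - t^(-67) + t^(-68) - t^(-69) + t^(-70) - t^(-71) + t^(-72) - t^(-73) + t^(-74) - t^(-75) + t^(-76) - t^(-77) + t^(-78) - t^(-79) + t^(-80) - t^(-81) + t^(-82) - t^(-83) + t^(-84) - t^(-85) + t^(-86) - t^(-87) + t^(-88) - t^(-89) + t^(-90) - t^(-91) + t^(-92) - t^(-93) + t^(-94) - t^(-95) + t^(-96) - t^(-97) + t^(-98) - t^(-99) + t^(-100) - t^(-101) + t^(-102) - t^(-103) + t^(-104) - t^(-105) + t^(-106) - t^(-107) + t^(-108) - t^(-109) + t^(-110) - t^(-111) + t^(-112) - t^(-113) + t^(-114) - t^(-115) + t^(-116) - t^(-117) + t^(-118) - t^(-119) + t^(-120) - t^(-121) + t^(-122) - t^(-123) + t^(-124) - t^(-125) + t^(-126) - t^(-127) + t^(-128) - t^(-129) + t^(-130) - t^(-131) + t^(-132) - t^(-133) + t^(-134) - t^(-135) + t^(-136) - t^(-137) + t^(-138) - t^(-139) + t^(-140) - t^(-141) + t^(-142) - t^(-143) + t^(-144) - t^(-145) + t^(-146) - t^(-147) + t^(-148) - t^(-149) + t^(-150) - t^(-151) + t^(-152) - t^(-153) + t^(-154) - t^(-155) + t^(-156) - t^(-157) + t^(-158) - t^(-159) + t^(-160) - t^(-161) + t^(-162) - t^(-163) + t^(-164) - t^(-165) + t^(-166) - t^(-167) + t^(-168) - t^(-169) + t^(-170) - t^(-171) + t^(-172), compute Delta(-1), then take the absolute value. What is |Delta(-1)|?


Step 1: The polynomial has 345 terms with alternating signs, exponents from 172 down to -172.
Step 2: Substitute t = -1. The i-th term has coefficient (-1)^i and exponent (m-i),
  so its value is (-1)^i * (-1)^(m-i) = (-1)^m = 1 for every i.
Step 3: All 345 terms equal 1, so Delta(-1) = 345 * (1) = 345
Step 4: |Delta(-1)| = 345

345


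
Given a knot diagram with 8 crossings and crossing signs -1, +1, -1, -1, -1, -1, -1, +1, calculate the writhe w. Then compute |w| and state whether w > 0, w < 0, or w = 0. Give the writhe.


Step 1: Count positive crossings (+1).
Positive crossings: 2
Step 2: Count negative crossings (-1).
Negative crossings: 6
Step 3: Writhe = (positive) - (negative)
w = 2 - 6 = -4
Step 4: |w| = 4, and w is negative

-4


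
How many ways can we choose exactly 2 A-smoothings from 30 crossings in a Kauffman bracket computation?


We choose which 2 of 30 crossings get A-smoothings.
C(30, 2) = 30! / (2! * 28!)
= 435

435


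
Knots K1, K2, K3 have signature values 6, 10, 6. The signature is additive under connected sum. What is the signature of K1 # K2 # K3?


The signature is additive under connected sum.
signature(K1 # K2 # K3) = (6) + (10) + (6)
= 22

22


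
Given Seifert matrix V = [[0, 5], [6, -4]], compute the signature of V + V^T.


Step 1: V + V^T = [[0, 11], [11, -8]]
Step 2: trace = -8, det = -121
Step 3: Discriminant = (-8)^2 - 4*(-121) = 548
Step 4: Eigenvalues: 7.7047, -15.7047
Step 5: Signature = (# positive eigenvalues) - (# negative eigenvalues) = 0

0


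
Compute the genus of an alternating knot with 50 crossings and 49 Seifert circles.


For alternating knots, g = (c - s + 1)/2.
= (50 - 49 + 1)/2
= 2/2 = 1

1


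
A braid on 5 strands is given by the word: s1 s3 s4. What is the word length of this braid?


The word length counts the number of generators (including inverses).
Listing each generator: s1, s3, s4
There are 3 generators in this braid word.

3


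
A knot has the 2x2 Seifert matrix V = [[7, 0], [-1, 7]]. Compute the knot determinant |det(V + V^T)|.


Step 1: Form V + V^T where V = [[7, 0], [-1, 7]]
  V^T = [[7, -1], [0, 7]]
  V + V^T = [[14, -1], [-1, 14]]
Step 2: det(V + V^T) = 14*14 - (-1)*(-1)
  = 196 - 1 = 195
Step 3: Knot determinant = |det(V + V^T)| = |195| = 195

195


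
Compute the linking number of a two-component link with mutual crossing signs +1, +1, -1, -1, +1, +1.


Step 1: Count positive crossings: 4
Step 2: Count negative crossings: 2
Step 3: Sum of signs = 4 - 2 = 2
Step 4: Linking number = sum/2 = 2/2 = 1

1


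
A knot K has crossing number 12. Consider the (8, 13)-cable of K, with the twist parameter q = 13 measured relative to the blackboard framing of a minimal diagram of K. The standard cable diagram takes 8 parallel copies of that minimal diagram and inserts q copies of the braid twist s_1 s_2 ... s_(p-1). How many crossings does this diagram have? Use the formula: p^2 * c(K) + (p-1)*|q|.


Step 1: Each of the c(K) crossings of the companion diagram becomes p*p = p^2 crossings among the p parallel strands, and each of the |q| twists s_1 s_2 ... s_(p-1) adds (p-1) crossings.
  Crossings = p^2 * c(K) + (p-1)*|q|
Step 2: = 8^2 * 12 + (8-1)*13
Step 3: = 64*12 + 7*13
Step 4: = 768 + 91 = 859

859


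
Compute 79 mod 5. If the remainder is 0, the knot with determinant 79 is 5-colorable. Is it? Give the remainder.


Step 1: A knot is p-colorable if and only if p divides its determinant.
Step 2: Compute 79 mod 5.
79 = 15 * 5 + 4
Step 3: 79 mod 5 = 4
Step 4: The knot is 5-colorable: no

4


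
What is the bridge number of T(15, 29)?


The bridge number of T(p,q) is min(p,q).
min(15, 29) = 15

15


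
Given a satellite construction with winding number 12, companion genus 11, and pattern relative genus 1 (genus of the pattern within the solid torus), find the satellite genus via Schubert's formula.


Schubert: g(satellite) = g_rel(pattern) + |winding| * g(companion),
where g_rel(pattern) is the genus of the pattern relative to the solid torus.
= 1 + 12 * 11
= 1 + 132 = 133

133


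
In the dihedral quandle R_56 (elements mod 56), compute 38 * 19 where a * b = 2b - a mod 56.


38 * 19 = 2*19 - 38 mod 56
= 38 - 38 mod 56
= 0 mod 56 = 0

0


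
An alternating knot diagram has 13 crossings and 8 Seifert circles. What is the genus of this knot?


For alternating knots, g = (c - s + 1)/2.
= (13 - 8 + 1)/2
= 6/2 = 3

3


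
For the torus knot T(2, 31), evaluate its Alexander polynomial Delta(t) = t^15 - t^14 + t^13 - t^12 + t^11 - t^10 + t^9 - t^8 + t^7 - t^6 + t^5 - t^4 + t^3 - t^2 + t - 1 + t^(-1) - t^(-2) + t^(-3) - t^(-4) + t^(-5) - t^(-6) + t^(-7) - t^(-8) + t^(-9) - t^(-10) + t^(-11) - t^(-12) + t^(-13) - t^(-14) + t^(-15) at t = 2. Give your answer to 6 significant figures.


Substituting t = 2 into Delta(t) = t^15 - t^14 + t^13 - t^12 + t^11 - t^10 + t^9 - t^8 + t^7 - t^6 + t^5 - t^4 + t^3 - t^2 + t - 1 + t^(-1) - t^(-2) + t^(-3) - t^(-4) + t^(-5) - t^(-6) + t^(-7) - t^(-8) + t^(-9) - t^(-10) + t^(-11) - t^(-12) + t^(-13) - t^(-14) + t^(-15):
Term values: (32768) + (-16384) + (8192) + (-4096) + (2048) + (-1024) + (512) + (-256) + (128) + (-64) + (32) + (-16) + (8) + (-4) + (2) + (-1) + (0.5) + (-0.25) + (0.125) + (-0.0625) + (0.03125) + (-0.015625) + (0.0078125) + (-0.00390625) + (0.00195312) + (-0.000976562) + (0.000488281) + (-0.000244141) + (0.00012207) + (-6.10352e-05) + (3.05176e-05)
Sum = 21845.33334
Rounded to 6 significant figures: 21845.3

21845.3


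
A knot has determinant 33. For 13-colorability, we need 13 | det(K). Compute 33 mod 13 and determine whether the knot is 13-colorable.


Step 1: A knot is p-colorable if and only if p divides its determinant.
Step 2: Compute 33 mod 13.
33 = 2 * 13 + 7
Step 3: 33 mod 13 = 7
Step 4: The knot is 13-colorable: no

7


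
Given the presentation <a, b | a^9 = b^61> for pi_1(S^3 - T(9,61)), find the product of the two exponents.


The relation is a^9 = b^61.
Product of exponents = 9 * 61
= 549

549


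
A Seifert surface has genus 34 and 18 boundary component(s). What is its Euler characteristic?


chi = 2 - 2g - b
= 2 - 2*34 - 18
= 2 - 68 - 18 = -84

-84


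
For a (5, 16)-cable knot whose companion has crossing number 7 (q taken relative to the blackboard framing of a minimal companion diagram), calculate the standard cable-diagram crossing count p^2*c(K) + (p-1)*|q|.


Step 1: Each of the c(K) crossings of the companion diagram becomes p*p = p^2 crossings among the p parallel strands, and each of the |q| twists s_1 s_2 ... s_(p-1) adds (p-1) crossings.
  Crossings = p^2 * c(K) + (p-1)*|q|
Step 2: = 5^2 * 7 + (5-1)*16
Step 3: = 25*7 + 4*16
Step 4: = 175 + 64 = 239

239


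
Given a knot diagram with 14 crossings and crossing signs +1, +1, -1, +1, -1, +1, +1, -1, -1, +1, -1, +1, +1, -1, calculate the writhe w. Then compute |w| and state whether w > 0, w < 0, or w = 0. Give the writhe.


Step 1: Count positive crossings (+1).
Positive crossings: 8
Step 2: Count negative crossings (-1).
Negative crossings: 6
Step 3: Writhe = (positive) - (negative)
w = 8 - 6 = 2
Step 4: |w| = 2, and w is positive

2


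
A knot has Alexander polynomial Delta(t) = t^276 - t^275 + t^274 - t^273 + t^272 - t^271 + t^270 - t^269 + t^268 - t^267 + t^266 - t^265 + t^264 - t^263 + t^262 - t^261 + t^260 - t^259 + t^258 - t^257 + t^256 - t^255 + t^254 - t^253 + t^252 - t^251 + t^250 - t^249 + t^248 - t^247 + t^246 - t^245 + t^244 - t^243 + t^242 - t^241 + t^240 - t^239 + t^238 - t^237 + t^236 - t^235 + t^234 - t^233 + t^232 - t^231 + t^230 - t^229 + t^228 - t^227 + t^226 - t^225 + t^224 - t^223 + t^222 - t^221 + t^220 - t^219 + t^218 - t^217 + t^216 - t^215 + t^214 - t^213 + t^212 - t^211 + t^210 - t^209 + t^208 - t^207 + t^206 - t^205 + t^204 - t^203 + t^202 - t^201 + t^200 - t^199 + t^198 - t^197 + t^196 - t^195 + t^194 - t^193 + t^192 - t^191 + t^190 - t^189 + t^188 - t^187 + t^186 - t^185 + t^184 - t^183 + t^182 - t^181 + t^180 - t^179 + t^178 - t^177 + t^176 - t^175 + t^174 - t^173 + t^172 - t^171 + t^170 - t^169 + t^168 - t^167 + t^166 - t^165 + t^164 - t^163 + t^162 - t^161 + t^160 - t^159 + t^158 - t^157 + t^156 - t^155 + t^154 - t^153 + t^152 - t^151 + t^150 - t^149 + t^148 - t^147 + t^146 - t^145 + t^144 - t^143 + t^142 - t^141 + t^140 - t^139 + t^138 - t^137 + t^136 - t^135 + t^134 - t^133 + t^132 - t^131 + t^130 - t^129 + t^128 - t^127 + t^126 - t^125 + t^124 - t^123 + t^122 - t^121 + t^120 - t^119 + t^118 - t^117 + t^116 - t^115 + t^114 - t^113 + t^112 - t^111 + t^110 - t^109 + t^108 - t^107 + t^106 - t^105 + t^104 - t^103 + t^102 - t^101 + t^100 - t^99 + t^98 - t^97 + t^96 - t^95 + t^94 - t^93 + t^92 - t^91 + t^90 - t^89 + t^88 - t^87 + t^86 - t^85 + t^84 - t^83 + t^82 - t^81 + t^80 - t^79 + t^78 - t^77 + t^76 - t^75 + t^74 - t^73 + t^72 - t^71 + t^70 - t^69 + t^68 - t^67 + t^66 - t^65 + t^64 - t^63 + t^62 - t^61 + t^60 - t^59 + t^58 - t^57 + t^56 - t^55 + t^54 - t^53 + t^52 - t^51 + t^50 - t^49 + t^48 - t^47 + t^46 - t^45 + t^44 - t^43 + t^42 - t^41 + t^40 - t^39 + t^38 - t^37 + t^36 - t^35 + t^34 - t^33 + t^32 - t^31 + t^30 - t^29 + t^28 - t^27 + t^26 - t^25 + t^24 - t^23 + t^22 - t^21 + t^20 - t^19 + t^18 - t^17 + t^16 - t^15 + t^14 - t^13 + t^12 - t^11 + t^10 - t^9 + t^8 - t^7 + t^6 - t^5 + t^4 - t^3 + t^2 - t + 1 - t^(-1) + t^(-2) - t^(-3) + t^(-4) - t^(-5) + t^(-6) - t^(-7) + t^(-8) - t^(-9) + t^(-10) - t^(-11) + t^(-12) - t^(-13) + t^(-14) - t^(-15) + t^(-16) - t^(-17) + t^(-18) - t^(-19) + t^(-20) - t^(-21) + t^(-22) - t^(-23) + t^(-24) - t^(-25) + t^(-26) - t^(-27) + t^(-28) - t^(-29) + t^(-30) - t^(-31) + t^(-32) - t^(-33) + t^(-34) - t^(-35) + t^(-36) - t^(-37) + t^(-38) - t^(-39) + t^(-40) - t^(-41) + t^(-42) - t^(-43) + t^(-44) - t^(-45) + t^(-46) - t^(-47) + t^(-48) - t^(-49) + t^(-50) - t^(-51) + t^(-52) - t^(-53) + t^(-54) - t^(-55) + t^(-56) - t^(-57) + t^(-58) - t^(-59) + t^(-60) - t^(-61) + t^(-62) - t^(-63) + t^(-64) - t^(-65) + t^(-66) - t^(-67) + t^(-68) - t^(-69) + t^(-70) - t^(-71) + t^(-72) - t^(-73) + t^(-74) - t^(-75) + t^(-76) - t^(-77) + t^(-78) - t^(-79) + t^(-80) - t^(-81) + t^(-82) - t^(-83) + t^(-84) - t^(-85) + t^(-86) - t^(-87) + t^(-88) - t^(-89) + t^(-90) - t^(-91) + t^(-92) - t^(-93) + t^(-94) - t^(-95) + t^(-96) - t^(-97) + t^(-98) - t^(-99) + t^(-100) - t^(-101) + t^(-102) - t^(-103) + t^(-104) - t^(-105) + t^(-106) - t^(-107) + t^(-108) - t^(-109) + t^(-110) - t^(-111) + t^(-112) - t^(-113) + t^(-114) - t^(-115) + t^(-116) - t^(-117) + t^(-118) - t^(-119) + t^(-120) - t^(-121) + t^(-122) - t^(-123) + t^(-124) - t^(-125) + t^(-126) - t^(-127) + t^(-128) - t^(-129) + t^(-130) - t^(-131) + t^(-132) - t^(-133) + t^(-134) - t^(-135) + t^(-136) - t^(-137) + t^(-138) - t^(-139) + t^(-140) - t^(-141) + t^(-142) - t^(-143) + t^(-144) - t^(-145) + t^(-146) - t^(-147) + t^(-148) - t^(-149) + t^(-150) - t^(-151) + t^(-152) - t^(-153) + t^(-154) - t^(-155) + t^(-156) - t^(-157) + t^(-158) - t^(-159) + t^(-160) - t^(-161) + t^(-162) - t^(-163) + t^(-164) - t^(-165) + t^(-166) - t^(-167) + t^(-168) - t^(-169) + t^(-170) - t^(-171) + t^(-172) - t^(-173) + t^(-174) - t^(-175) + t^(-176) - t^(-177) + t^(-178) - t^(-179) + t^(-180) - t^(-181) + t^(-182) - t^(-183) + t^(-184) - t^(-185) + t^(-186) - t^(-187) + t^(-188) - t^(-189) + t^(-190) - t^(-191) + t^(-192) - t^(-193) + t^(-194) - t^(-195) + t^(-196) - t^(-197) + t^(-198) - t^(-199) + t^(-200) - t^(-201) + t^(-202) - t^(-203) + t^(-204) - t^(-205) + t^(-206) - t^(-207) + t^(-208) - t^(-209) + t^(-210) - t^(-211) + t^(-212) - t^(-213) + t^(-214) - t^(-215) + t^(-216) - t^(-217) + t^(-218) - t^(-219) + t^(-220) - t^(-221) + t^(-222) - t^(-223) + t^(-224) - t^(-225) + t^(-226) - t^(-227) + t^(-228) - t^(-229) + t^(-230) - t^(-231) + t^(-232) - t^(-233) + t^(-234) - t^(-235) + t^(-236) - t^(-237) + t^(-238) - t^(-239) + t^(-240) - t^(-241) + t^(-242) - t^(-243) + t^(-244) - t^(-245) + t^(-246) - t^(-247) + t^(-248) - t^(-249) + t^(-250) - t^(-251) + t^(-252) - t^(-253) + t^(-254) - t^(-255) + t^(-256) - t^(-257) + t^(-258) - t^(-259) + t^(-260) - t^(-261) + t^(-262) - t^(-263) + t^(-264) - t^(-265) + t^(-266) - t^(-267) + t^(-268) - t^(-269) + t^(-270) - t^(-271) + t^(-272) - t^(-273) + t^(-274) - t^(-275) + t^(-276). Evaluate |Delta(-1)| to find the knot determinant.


Step 1: The polynomial has 553 terms with alternating signs, exponents from 276 down to -276.
Step 2: Substitute t = -1. The i-th term has coefficient (-1)^i and exponent (m-i),
  so its value is (-1)^i * (-1)^(m-i) = (-1)^m = 1 for every i.
Step 3: All 553 terms equal 1, so Delta(-1) = 553 * (1) = 553
Step 4: |Delta(-1)| = 553

553


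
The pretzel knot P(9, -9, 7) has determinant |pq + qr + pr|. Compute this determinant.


Step 1: Compute pq + qr + pr.
pq = 9*(-9) = -81
qr = (-9)*7 = -63
pr = 9*7 = 63
pq + qr + pr = -81 + (-63) + 63 = -81
Step 2: Take absolute value.
det(P(9,-9,7)) = |-81| = 81

81


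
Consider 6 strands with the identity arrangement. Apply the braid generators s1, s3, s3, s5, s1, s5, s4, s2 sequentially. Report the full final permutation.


Starting with identity [1, 2, 3, 4, 5, 6].
Apply generators in sequence:
  After s1: [2, 1, 3, 4, 5, 6]
  After s3: [2, 1, 4, 3, 5, 6]
  After s3: [2, 1, 3, 4, 5, 6]
  After s5: [2, 1, 3, 4, 6, 5]
  After s1: [1, 2, 3, 4, 6, 5]
  After s5: [1, 2, 3, 4, 5, 6]
  After s4: [1, 2, 3, 5, 4, 6]
  After s2: [1, 3, 2, 5, 4, 6]
Final permutation: [1, 3, 2, 5, 4, 6]

[1, 3, 2, 5, 4, 6]


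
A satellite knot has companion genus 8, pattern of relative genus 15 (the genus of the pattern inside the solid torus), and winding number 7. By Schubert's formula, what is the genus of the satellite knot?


Schubert: g(satellite) = g_rel(pattern) + |winding| * g(companion),
where g_rel(pattern) is the genus of the pattern relative to the solid torus.
= 15 + 7 * 8
= 15 + 56 = 71

71


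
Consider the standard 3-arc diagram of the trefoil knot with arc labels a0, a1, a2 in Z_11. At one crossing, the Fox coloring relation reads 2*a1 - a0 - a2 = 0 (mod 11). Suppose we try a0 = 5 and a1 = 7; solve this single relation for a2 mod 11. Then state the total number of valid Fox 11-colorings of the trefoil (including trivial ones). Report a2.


Step 1: Apply the given crossing relation 2*a1 - a0 - a2 = 0 (mod 11).
  a2 = 2*a1 - a0 mod 11
  a2 = 2*7 - 5 mod 11
  a2 = 14 - 5 mod 11
  a2 = 9 mod 11 = 9
Step 2: The trefoil has determinant 3.
  Number of Fox p-colorings (p prime) is p^2 if p = 3, else p.
  Since 11 does not divide 3, only trivial (constant) colorings exist.
  (So the trial a0 = 5, a1 = 7 with a0 != a1 does NOT extend to a valid coloring of the whole trefoil: the other two crossing relations require 3*(a1 - a0) = 0 (mod 11), which fails.)
  Total colorings = 11
Step 3: a2 = 9, total Fox 11-colorings = 11

9


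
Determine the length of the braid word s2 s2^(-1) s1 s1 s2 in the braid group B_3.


The word length counts the number of generators (including inverses).
Listing each generator: s2, s2^(-1), s1, s1, s2
There are 5 generators in this braid word.

5


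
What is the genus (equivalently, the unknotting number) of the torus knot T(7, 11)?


For a torus knot T(p,q), both the unknotting number and genus equal (p-1)(q-1)/2.
= (7-1)(11-1)/2
= 6*10/2
= 60/2 = 30

30


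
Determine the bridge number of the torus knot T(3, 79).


The bridge number of T(p,q) is min(p,q).
min(3, 79) = 3

3


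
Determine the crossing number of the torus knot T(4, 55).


For a torus knot T(p, q) with gcd(p,q)=1,
the crossing number is min(p*(q-1), q*(p-1)).
p*(q-1) = 4*54 = 216
q*(p-1) = 55*3 = 165
min(216, 165) = 165

165


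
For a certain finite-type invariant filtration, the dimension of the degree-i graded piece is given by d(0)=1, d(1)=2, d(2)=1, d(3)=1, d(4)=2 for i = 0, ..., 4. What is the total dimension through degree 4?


Total dimension = d(0) + d(1) + ... + d(4)
= 1 + 2 + 1 + 1 + 2
= 7

7


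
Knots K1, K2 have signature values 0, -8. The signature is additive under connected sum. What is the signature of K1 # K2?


The signature is additive under connected sum.
signature(K1 # K2) = (0) + (-8)
= -8

-8


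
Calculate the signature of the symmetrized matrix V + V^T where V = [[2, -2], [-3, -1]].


Step 1: V + V^T = [[4, -5], [-5, -2]]
Step 2: trace = 2, det = -33
Step 3: Discriminant = 2^2 - 4*(-33) = 136
Step 4: Eigenvalues: 6.83095, -4.83095
Step 5: Signature = (# positive eigenvalues) - (# negative eigenvalues) = 0

0


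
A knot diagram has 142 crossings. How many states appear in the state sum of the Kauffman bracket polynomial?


Each crossing contributes 2 choices (A-smoothing or B-smoothing).
Total states = 2^142 = 5575186299632655785383929568162090376495104

5575186299632655785383929568162090376495104


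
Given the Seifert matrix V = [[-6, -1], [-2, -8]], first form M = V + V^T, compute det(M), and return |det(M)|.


Step 1: Form V + V^T where V = [[-6, -1], [-2, -8]]
  V^T = [[-6, -2], [-1, -8]]
  V + V^T = [[-12, -3], [-3, -16]]
Step 2: det(V + V^T) = (-12)*(-16) - (-3)*(-3)
  = 192 - 9 = 183
Step 3: Knot determinant = |det(V + V^T)| = |183| = 183

183


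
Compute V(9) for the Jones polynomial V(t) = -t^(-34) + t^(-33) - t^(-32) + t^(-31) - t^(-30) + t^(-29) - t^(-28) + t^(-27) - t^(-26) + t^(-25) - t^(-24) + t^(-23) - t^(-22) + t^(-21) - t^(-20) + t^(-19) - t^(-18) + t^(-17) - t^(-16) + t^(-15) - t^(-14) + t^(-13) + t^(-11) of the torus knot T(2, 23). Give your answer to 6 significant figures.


Substituting t = 9 into V(t) = -t^(-34) + t^(-33) - t^(-32) + t^(-31) - t^(-30) + t^(-29) - t^(-28) + t^(-27) - t^(-26) + t^(-25) - t^(-24) + t^(-23) - t^(-22) + t^(-21) - t^(-20) + t^(-19) - t^(-18) + t^(-17) - t^(-16) + t^(-15) - t^(-14) + t^(-13) + t^(-11):
  (-)t^(-34) = -3.59546e-33
  (+)t^(-33) = 3.23592e-32
  (-)t^(-32) = -2.91232e-31
  (+)t^(-31) = 2.62109e-30
  (-)t^(-30) = -2.35898e-29
  (+)t^(-29) = 2.12308e-28
  (-)t^(-28) = -1.91078e-27
  (+)t^(-27) = 1.7197e-26
  (-)t^(-26) = -1.54773e-25
  (+)t^(-25) = 1.39296e-24
  (-)t^(-24) = -1.25366e-23
  (+)t^(-23) = 1.12829e-22
  (-)t^(-22) = -1.01546e-21
  (+)t^(-21) = 9.13918e-21
  (-)t^(-20) = -8.22526e-20
  (+)t^(-19) = 7.40274e-19
  (-)t^(-18) = -6.66246e-18
  (+)t^(-17) = 5.99622e-17
  (-)t^(-16) = -5.3966e-16
  (+)t^(-15) = 4.85694e-15
  (-)t^(-14) = -4.37124e-14
  (+)t^(-13) = 3.93412e-13
  (+)t^(-11) = 3.18664e-11
Sum = (-3.59546e-33) + (3.23592e-32) + (-2.91232e-31) + (2.62109e-30) + (-2.35898e-29) + (2.12308e-28) + (-1.91078e-27) + (1.7197e-26) + (-1.54773e-25) + (1.39296e-24) + (-1.25366e-23) + (1.12829e-22) + (-1.01546e-21) + (9.13918e-21) + (-8.22526e-20) + (7.40274e-19) + (-6.66246e-18) + (5.99622e-17) + (-5.3966e-16) + (4.85694e-15) + (-4.37124e-14) + (3.93412e-13) + (3.18664e-11)
= 3.222042607e-11
Rounded to 6 significant figures: 3.22204e-11

3.22204e-11


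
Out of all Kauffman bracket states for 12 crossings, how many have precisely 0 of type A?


We choose which 0 of 12 crossings get A-smoothings.
C(12, 0) = 12! / (0! * 12!)
= 1

1


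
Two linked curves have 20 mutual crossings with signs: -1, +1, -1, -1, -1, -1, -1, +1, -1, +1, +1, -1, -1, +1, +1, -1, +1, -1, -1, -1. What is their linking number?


Step 1: Count positive crossings: 7
Step 2: Count negative crossings: 13
Step 3: Sum of signs = 7 - 13 = -6
Step 4: Linking number = sum/2 = -6/2 = -3

-3


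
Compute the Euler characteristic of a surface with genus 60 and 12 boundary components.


chi = 2 - 2g - b
= 2 - 2*60 - 12
= 2 - 120 - 12 = -130

-130


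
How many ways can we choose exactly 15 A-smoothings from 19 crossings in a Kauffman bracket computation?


We choose which 15 of 19 crossings get A-smoothings.
C(19, 15) = 19! / (15! * 4!)
= 3876

3876


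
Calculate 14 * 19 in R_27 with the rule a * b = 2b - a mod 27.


14 * 19 = 2*19 - 14 mod 27
= 38 - 14 mod 27
= 24 mod 27 = 24

24


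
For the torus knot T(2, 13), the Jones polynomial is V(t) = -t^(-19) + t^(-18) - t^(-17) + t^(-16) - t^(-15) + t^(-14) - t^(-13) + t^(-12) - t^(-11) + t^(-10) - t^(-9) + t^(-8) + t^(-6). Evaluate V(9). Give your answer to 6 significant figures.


Substituting t = 9 into V(t) = -t^(-19) + t^(-18) - t^(-17) + t^(-16) - t^(-15) + t^(-14) - t^(-13) + t^(-12) - t^(-11) + t^(-10) - t^(-9) + t^(-8) + t^(-6):
  (-)t^(-19) = -7.40274e-19
  (+)t^(-18) = 6.66246e-18
  (-)t^(-17) = -5.99622e-17
  (+)t^(-16) = 5.3966e-16
  (-)t^(-15) = -4.85694e-15
  (+)t^(-14) = 4.37124e-14
  (-)t^(-13) = -3.93412e-13
  (+)t^(-12) = 3.54071e-12
  (-)t^(-11) = -3.18664e-11
  (+)t^(-10) = 2.86797e-10
  (-)t^(-9) = -2.58117e-09
  (+)t^(-8) = 2.32306e-08
  (+)t^(-6) = 1.88168e-06
Sum = (-7.40274e-19) + (6.66246e-18) + (-5.99622e-17) + (5.3966e-16) + (-4.85694e-15) + (4.37124e-14) + (-3.93412e-13) + (3.54071e-12) + (-3.18664e-11) + (2.86797e-10) + (-2.58117e-09) + (2.32306e-08) + (1.88168e-06)
= 1.902583939e-06
Rounded to 6 significant figures: 1.90258e-06

1.90258e-06


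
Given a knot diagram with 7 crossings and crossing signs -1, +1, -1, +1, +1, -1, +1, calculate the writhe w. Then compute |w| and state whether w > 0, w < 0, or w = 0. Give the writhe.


Step 1: Count positive crossings (+1).
Positive crossings: 4
Step 2: Count negative crossings (-1).
Negative crossings: 3
Step 3: Writhe = (positive) - (negative)
w = 4 - 3 = 1
Step 4: |w| = 1, and w is positive

1


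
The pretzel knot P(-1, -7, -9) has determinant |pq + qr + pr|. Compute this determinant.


Step 1: Compute pq + qr + pr.
pq = (-1)*(-7) = 7
qr = (-7)*(-9) = 63
pr = (-1)*(-9) = 9
pq + qr + pr = 7 + 63 + 9 = 79
Step 2: Take absolute value.
det(P(-1,-7,-9)) = |79| = 79

79


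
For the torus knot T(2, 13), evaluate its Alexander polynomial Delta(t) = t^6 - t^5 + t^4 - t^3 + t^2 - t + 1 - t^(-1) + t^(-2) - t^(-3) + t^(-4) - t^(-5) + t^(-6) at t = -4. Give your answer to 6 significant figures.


Substituting t = -4 into Delta(t) = t^6 - t^5 + t^4 - t^3 + t^2 - t + 1 - t^(-1) + t^(-2) - t^(-3) + t^(-4) - t^(-5) + t^(-6):
Term values: (4096) + (1024) + (256) + (64) + (16) + (4) + (1) + (0.25) + (0.0625) + (0.015625) + (0.00390625) + (0.000976562) + (0.000244141)
Sum = 5461.333252
Rounded to 6 significant figures: 5461.33

5461.33


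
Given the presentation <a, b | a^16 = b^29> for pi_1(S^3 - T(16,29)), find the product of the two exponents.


The relation is a^16 = b^29.
Product of exponents = 16 * 29
= 464

464


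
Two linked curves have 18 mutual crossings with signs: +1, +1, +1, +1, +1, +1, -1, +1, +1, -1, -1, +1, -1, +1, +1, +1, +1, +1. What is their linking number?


Step 1: Count positive crossings: 14
Step 2: Count negative crossings: 4
Step 3: Sum of signs = 14 - 4 = 10
Step 4: Linking number = sum/2 = 10/2 = 5

5


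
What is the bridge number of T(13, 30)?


The bridge number of T(p,q) is min(p,q).
min(13, 30) = 13

13


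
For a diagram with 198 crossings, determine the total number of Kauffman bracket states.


Each crossing contributes 2 choices (A-smoothing or B-smoothing).
Total states = 2^198 = 401734511064747568885490523085290650630550748445698208825344

401734511064747568885490523085290650630550748445698208825344


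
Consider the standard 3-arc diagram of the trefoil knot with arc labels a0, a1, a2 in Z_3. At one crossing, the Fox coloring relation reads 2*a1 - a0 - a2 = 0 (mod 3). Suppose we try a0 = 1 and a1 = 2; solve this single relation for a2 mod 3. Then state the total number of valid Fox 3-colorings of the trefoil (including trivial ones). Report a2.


Step 1: Apply the given crossing relation 2*a1 - a0 - a2 = 0 (mod 3).
  a2 = 2*a1 - a0 mod 3
  a2 = 2*2 - 1 mod 3
  a2 = 4 - 1 mod 3
  a2 = 3 mod 3 = 0
Step 2: The trefoil has determinant 3.
  Number of Fox p-colorings (p prime) is p^2 if p = 3, else p.
  Since p = 3 divides det = 3, the trefoil is 3-colorable.
  (Indeed for p = 3 any choice of a0, a1 extends to a valid coloring; the trial (a0, a1, a2) = (1, 2, 0) satisfies all three crossing relations.)
  Total colorings = 3^2 = 9
Step 3: a2 = 0, total Fox 3-colorings = 9

0


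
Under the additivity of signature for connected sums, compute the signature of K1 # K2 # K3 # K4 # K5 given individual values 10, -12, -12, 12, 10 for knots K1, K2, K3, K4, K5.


The signature is additive under connected sum.
signature(K1 # K2 # K3 # K4 # K5) = (10) + (-12) + (-12) + (12) + (10)
= 8

8


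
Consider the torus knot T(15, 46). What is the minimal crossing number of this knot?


For a torus knot T(p, q) with gcd(p,q)=1,
the crossing number is min(p*(q-1), q*(p-1)).
p*(q-1) = 15*45 = 675
q*(p-1) = 46*14 = 644
min(675, 644) = 644

644


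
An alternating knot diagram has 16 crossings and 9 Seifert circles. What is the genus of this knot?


For alternating knots, g = (c - s + 1)/2.
= (16 - 9 + 1)/2
= 8/2 = 4

4


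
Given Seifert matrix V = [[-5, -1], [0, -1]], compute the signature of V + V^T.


Step 1: V + V^T = [[-10, -1], [-1, -2]]
Step 2: trace = -12, det = 19
Step 3: Discriminant = (-12)^2 - 4*19 = 68
Step 4: Eigenvalues: -1.87689, -10.1231
Step 5: Signature = (# positive eigenvalues) - (# negative eigenvalues) = -2

-2


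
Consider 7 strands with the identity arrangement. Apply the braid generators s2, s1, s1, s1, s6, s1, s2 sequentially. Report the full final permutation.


Starting with identity [1, 2, 3, 4, 5, 6, 7].
Apply generators in sequence:
  After s2: [1, 3, 2, 4, 5, 6, 7]
  After s1: [3, 1, 2, 4, 5, 6, 7]
  After s1: [1, 3, 2, 4, 5, 6, 7]
  After s1: [3, 1, 2, 4, 5, 6, 7]
  After s6: [3, 1, 2, 4, 5, 7, 6]
  After s1: [1, 3, 2, 4, 5, 7, 6]
  After s2: [1, 2, 3, 4, 5, 7, 6]
Final permutation: [1, 2, 3, 4, 5, 7, 6]

[1, 2, 3, 4, 5, 7, 6]


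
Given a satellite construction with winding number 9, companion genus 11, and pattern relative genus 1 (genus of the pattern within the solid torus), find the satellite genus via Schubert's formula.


Schubert: g(satellite) = g_rel(pattern) + |winding| * g(companion),
where g_rel(pattern) is the genus of the pattern relative to the solid torus.
= 1 + 9 * 11
= 1 + 99 = 100

100


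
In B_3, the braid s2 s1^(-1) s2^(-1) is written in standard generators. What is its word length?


The word length counts the number of generators (including inverses).
Listing each generator: s2, s1^(-1), s2^(-1)
There are 3 generators in this braid word.

3


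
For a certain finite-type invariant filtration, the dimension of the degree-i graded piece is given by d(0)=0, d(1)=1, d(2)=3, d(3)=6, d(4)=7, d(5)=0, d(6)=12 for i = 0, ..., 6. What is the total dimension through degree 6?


Total dimension = d(0) + d(1) + ... + d(6)
= 0 + 1 + 3 + 6 + 7 + 0 + 12
= 29

29


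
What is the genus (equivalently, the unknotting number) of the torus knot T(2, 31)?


For a torus knot T(p,q), both the unknotting number and genus equal (p-1)(q-1)/2.
= (2-1)(31-1)/2
= 1*30/2
= 30/2 = 15

15


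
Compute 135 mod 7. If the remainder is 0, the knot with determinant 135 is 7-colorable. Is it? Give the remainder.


Step 1: A knot is p-colorable if and only if p divides its determinant.
Step 2: Compute 135 mod 7.
135 = 19 * 7 + 2
Step 3: 135 mod 7 = 2
Step 4: The knot is 7-colorable: no

2


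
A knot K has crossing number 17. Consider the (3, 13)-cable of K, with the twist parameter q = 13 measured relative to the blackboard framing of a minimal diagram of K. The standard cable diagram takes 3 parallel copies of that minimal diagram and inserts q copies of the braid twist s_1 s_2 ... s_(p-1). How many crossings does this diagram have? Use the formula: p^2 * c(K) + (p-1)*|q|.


Step 1: Each of the c(K) crossings of the companion diagram becomes p*p = p^2 crossings among the p parallel strands, and each of the |q| twists s_1 s_2 ... s_(p-1) adds (p-1) crossings.
  Crossings = p^2 * c(K) + (p-1)*|q|
Step 2: = 3^2 * 17 + (3-1)*13
Step 3: = 9*17 + 2*13
Step 4: = 153 + 26 = 179

179


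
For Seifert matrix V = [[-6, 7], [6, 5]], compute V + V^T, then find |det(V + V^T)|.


Step 1: Form V + V^T where V = [[-6, 7], [6, 5]]
  V^T = [[-6, 6], [7, 5]]
  V + V^T = [[-12, 13], [13, 10]]
Step 2: det(V + V^T) = (-12)*10 - 13*13
  = -120 - 169 = -289
Step 3: Knot determinant = |det(V + V^T)| = |-289| = 289

289


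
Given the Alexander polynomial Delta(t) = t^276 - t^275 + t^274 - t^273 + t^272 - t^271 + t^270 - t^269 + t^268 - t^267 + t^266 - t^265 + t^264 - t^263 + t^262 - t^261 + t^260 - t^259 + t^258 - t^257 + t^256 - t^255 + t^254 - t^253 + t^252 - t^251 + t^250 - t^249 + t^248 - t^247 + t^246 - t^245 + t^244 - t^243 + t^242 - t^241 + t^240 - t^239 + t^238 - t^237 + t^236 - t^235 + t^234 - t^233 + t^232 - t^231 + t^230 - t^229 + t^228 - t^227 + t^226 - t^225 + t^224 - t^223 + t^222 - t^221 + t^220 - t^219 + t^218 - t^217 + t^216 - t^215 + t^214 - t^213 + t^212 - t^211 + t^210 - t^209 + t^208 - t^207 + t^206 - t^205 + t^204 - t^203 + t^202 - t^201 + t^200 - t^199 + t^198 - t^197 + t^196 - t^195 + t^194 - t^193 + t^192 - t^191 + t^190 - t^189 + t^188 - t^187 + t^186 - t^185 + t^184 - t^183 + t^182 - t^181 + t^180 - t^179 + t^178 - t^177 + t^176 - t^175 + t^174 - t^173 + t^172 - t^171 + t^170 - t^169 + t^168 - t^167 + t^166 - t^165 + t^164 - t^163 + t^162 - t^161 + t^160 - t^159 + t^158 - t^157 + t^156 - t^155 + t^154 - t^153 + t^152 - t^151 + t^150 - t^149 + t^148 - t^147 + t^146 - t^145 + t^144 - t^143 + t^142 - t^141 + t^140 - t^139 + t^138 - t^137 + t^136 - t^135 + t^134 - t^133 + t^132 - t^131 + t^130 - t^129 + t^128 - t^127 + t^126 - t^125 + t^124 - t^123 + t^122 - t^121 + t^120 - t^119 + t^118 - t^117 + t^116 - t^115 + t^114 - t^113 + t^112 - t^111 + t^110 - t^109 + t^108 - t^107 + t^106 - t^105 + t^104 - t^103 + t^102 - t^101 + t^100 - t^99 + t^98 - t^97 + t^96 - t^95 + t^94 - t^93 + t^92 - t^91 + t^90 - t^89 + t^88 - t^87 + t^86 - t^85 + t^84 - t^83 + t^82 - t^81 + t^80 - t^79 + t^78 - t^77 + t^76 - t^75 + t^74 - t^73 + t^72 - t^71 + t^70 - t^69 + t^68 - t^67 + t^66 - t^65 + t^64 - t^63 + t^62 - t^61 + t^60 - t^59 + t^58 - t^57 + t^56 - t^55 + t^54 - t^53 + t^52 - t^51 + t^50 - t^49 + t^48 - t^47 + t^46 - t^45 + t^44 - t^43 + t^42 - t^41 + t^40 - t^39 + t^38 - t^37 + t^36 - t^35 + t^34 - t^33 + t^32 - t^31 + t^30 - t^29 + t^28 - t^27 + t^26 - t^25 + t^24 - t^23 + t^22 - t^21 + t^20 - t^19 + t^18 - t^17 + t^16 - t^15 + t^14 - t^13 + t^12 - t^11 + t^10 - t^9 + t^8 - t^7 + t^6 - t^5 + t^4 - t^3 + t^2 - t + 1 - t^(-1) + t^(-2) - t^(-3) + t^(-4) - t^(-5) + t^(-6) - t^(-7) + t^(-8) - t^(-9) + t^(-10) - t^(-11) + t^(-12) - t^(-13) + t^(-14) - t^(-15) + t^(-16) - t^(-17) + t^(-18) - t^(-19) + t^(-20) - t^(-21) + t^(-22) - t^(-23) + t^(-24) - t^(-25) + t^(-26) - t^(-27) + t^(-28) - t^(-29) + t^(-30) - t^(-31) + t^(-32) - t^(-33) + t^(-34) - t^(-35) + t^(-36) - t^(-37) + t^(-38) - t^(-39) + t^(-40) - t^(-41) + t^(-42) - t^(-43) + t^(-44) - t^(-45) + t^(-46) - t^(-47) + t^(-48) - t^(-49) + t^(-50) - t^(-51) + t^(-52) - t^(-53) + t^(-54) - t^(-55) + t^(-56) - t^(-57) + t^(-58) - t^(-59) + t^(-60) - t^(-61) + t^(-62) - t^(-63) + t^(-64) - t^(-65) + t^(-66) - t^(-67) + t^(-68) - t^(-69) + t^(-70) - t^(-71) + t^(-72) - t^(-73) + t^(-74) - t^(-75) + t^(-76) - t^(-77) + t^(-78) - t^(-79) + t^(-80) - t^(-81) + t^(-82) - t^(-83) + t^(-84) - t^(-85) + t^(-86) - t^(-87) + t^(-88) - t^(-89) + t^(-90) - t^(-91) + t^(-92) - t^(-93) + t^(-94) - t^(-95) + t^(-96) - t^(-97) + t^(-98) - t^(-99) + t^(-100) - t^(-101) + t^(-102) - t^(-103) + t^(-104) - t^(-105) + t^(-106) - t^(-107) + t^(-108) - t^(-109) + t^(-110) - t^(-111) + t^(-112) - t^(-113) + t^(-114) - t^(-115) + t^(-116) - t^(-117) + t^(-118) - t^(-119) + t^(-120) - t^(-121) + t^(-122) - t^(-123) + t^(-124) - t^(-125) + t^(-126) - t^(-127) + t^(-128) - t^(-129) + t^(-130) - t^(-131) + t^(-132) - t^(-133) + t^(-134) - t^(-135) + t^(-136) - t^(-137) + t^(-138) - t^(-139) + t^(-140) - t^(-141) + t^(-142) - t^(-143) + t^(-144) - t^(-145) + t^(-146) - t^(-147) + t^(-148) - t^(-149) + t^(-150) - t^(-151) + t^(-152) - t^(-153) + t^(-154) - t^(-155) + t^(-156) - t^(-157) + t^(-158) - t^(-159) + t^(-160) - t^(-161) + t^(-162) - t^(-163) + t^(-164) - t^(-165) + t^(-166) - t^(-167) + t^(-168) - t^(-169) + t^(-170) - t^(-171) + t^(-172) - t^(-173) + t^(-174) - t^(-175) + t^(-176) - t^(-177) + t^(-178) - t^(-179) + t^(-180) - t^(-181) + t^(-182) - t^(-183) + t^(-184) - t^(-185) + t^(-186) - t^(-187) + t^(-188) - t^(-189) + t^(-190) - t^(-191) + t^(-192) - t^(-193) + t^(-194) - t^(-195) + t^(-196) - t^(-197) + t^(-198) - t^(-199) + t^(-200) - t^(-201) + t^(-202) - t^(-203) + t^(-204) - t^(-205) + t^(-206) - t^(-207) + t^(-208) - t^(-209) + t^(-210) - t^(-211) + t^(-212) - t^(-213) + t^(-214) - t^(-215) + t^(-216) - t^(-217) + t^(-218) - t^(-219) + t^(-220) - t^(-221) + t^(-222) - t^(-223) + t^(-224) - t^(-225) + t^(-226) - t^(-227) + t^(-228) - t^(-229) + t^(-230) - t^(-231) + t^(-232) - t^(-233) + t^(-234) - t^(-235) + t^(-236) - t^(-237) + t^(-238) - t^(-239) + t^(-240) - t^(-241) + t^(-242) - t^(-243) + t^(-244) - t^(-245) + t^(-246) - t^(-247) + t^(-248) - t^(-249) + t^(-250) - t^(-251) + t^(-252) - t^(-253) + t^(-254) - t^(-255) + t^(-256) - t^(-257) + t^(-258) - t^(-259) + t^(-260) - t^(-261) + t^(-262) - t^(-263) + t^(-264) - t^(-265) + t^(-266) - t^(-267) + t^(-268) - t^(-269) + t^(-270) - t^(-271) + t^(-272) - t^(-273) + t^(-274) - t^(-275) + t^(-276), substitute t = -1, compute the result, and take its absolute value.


Step 1: The polynomial has 553 terms with alternating signs, exponents from 276 down to -276.
Step 2: Substitute t = -1. The i-th term has coefficient (-1)^i and exponent (m-i),
  so its value is (-1)^i * (-1)^(m-i) = (-1)^m = 1 for every i.
Step 3: All 553 terms equal 1, so Delta(-1) = 553 * (1) = 553
Step 4: |Delta(-1)| = 553

553


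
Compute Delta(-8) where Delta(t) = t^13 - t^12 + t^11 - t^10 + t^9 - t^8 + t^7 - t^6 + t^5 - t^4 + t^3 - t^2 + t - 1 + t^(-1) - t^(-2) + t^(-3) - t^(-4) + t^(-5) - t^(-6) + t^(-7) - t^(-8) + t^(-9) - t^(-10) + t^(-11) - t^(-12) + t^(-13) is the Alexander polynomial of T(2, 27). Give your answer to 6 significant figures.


Substituting t = -8 into Delta(t) = t^13 - t^12 + t^11 - t^10 + t^9 - t^8 + t^7 - t^6 + t^5 - t^4 + t^3 - t^2 + t - 1 + t^(-1) - t^(-2) + t^(-3) - t^(-4) + t^(-5) - t^(-6) + t^(-7) - t^(-8) + t^(-9) - t^(-10) + t^(-11) - t^(-12) + t^(-13):
Term values: (-549755813888) + (-68719476736) + (-8589934592) + (-1073741824) + (-134217728) + (-16777216) + (-2097152) + (-262144) + (-32768) + (-4096) + (-512) + (-64) + (-8) + (-1) + (-0.125) + (-0.015625) + (-0.00195312) + (-0.000244141) + (-3.05176e-05) + (-3.8147e-06) + (-4.76837e-07) + (-5.96046e-08) + (-7.45058e-09) + (-9.31323e-10) + (-1.16415e-10) + (-1.45519e-11) + (-1.81899e-12)
Sum = -6.282923587e+11
Rounded to 6 significant figures: -6.28292e+11

-6.28292e+11


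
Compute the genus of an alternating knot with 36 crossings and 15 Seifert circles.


For alternating knots, g = (c - s + 1)/2.
= (36 - 15 + 1)/2
= 22/2 = 11

11


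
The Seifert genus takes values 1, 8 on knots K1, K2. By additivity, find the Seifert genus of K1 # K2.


The Seifert genus is additive under connected sum.
Seifert genus(K1 # K2) = (1) + (8)
= 9

9


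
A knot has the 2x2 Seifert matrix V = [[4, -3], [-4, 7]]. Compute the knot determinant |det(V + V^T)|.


Step 1: Form V + V^T where V = [[4, -3], [-4, 7]]
  V^T = [[4, -4], [-3, 7]]
  V + V^T = [[8, -7], [-7, 14]]
Step 2: det(V + V^T) = 8*14 - (-7)*(-7)
  = 112 - 49 = 63
Step 3: Knot determinant = |det(V + V^T)| = |63| = 63

63


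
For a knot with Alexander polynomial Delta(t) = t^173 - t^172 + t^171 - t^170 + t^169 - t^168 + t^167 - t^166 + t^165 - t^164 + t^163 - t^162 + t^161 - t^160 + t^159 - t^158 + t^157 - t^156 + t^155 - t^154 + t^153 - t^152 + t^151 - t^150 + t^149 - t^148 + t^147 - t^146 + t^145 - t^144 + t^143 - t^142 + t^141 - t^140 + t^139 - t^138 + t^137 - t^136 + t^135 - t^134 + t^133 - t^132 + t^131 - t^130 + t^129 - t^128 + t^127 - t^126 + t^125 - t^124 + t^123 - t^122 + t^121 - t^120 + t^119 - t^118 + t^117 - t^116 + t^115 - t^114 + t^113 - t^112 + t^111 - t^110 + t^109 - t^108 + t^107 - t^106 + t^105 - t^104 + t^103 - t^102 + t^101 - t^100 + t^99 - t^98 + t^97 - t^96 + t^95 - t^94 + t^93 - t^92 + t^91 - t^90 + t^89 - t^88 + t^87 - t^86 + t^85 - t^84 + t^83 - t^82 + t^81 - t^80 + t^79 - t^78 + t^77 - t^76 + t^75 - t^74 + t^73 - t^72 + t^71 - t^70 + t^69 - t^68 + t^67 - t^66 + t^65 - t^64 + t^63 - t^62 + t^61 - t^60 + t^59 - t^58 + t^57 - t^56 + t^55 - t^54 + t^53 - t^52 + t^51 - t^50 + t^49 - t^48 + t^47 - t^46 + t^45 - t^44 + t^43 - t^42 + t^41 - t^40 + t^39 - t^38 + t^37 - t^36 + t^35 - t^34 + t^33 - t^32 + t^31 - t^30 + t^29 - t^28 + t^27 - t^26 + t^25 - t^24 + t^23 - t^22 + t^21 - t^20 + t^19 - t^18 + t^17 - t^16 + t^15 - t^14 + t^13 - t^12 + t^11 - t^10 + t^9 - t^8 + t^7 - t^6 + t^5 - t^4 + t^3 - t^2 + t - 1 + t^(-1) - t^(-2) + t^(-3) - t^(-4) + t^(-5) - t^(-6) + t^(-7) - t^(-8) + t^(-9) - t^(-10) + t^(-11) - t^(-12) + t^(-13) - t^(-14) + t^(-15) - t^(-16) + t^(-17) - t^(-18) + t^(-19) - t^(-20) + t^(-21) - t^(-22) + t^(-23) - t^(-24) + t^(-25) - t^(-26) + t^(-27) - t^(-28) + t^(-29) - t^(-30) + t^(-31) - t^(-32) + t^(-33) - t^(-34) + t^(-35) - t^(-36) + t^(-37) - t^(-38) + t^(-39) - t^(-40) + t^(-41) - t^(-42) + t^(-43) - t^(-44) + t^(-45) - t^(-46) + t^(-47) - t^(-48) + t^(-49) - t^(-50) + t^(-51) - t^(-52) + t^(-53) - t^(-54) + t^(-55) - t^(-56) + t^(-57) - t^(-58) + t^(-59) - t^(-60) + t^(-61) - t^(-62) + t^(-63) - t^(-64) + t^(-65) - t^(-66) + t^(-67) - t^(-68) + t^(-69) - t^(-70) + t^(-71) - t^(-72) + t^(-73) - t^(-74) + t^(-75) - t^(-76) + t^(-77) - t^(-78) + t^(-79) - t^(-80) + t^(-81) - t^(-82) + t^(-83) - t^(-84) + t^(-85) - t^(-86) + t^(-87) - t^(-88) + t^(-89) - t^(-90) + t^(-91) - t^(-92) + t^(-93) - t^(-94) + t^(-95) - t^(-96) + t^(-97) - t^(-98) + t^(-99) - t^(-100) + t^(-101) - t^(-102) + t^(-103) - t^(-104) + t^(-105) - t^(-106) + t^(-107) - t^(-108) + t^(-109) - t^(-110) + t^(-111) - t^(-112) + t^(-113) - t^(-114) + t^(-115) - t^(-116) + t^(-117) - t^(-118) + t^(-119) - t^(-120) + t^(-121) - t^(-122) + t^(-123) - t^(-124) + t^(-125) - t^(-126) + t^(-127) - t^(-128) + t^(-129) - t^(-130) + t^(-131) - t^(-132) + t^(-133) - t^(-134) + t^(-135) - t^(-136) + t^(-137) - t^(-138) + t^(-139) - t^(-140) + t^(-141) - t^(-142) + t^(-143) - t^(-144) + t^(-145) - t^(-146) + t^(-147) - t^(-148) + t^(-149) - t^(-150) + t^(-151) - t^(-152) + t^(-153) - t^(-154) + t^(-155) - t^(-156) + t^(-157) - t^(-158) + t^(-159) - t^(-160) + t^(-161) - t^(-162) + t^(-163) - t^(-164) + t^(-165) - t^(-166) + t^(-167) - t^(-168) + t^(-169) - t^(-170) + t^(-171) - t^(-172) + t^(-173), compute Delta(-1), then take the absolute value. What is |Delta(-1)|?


Step 1: The polynomial has 347 terms with alternating signs, exponents from 173 down to -173.
Step 2: Substitute t = -1. The i-th term has coefficient (-1)^i and exponent (m-i),
  so its value is (-1)^i * (-1)^(m-i) = (-1)^m = -1 for every i.
Step 3: All 347 terms equal -1, so Delta(-1) = 347 * (-1) = -347
Step 4: |Delta(-1)| = 347

347
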